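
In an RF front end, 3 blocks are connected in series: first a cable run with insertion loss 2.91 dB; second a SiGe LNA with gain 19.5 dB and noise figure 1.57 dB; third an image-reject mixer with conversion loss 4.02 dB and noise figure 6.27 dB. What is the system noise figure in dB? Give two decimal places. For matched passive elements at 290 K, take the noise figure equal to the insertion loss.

4.59 dB

Convert to linear (a loss of L dB is a gain of −L dB): F_i = 10^(NF_i/10), G_i = 10^(G_i,dB/10)
  Stage 1: F_1 = 10^(2.91/10) = 1.954, G_1 = 10^(−2.91/10) = 0.5117
  Stage 2: F_2 = 10^(1.57/10) = 1.435, G_2 = 10^(19.5/10) = 89.13
  Stage 3: F_3 = 10^(6.27/10) = 4.236, G_3 = 10^(−4.02/10) = 0.3963
Friis cascade:
  F = 1.954 + (1.435 − 1)/0.5117 + (4.236 − 1)/45.60 = 2.876
NF = 10 log₁₀(2.876) = 4.59 dB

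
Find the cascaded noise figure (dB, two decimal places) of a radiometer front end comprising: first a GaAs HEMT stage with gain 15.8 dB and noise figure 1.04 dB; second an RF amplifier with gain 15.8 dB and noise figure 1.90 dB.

1.09 dB

Convert to linear (a loss of L dB is a gain of −L dB): F_i = 10^(NF_i/10), G_i = 10^(G_i,dB/10)
  Stage 1: F_1 = 10^(1.04/10) = 1.271, G_1 = 10^(15.8/10) = 38.02
  Stage 2: F_2 = 10^(1.90/10) = 1.549, G_2 = 10^(15.8/10) = 38.02
Friis cascade:
  F = 1.271 + (1.549 − 1)/38.02 = 1.285
NF = 10 log₁₀(1.285) = 1.09 dB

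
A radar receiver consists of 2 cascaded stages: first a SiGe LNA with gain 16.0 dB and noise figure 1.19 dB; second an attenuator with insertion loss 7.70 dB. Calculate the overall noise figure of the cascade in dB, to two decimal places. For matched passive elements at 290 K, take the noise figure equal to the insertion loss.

Convert to linear (a loss of L dB is a gain of −L dB): F_i = 10^(NF_i/10), G_i = 10^(G_i,dB/10)
  Stage 1: F_1 = 10^(1.19/10) = 1.315, G_1 = 10^(16.0/10) = 39.81
  Stage 2: F_2 = 10^(7.70/10) = 5.888, G_2 = 10^(−7.70/10) = 0.1698
Friis cascade:
  F = 1.315 + (5.888 − 1)/39.81 = 1.438
NF = 10 log₁₀(1.438) = 1.58 dB

1.58 dB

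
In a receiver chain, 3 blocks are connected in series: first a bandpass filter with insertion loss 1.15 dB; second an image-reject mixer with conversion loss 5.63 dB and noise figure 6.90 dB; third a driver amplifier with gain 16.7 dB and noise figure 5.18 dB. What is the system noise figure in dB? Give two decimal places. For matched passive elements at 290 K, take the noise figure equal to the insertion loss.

12.39 dB

Convert to linear (a loss of L dB is a gain of −L dB): F_i = 10^(NF_i/10), G_i = 10^(G_i,dB/10)
  Stage 1: F_1 = 10^(1.15/10) = 1.303, G_1 = 10^(−1.15/10) = 0.7674
  Stage 2: F_2 = 10^(6.90/10) = 4.898, G_2 = 10^(−5.63/10) = 0.2735
  Stage 3: F_3 = 10^(5.18/10) = 3.296, G_3 = 10^(16.7/10) = 46.77
Friis cascade:
  F = 1.303 + (4.898 − 1)/0.7674 + (3.296 − 1)/0.2099 = 17.32
NF = 10 log₁₀(17.32) = 12.39 dB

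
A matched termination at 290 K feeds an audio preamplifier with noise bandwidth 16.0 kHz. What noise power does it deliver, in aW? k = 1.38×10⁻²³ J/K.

P_n = kTB = 1.38×10⁻²³ × 290 × 1.60×10⁴ = 6.40×10⁻¹⁷ W = 64.0 aW

64.0 aW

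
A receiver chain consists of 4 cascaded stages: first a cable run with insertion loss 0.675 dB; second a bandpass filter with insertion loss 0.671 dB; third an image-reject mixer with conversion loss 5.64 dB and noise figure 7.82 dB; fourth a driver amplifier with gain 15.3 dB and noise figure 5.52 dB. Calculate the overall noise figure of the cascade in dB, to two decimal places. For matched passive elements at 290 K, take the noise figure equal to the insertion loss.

Convert to linear (a loss of L dB is a gain of −L dB): F_i = 10^(NF_i/10), G_i = 10^(G_i,dB/10)
  Stage 1: F_1 = 10^(0.675/10) = 1.168, G_1 = 10^(−0.675/10) = 0.8561
  Stage 2: F_2 = 10^(0.671/10) = 1.167, G_2 = 10^(−0.671/10) = 0.8568
  Stage 3: F_3 = 10^(7.82/10) = 6.053, G_3 = 10^(−5.64/10) = 0.2729
  Stage 4: F_4 = 10^(5.52/10) = 3.565, G_4 = 10^(15.3/10) = 33.88
Friis cascade:
  F = 1.168 + (1.167 − 1)/0.8561 + (6.053 − 1)/0.7335 + (3.565 − 1)/0.2002 = 21.06
NF = 10 log₁₀(21.06) = 13.24 dB

13.24 dB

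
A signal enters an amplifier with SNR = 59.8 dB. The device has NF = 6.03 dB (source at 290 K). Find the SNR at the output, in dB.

By definition F = SNR_in/SNR_out, so in dB: SNR_out = SNR_in − NF
SNR_out = 59.8 − 6.03 = 53.77 dB

53.77 dB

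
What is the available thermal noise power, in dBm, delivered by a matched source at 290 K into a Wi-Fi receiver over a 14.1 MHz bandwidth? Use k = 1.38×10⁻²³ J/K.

−102.5 dBm

P_n = kTB = 1.38×10⁻²³ × 290 × 1.41×10⁷ = 5.64×10⁻¹⁴ W
In dBm: 10 log₁₀(5.64×10⁻¹⁴ / 10⁻³) = −102.5 dBm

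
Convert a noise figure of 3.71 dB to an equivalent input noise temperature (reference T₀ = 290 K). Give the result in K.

F = 10^(3.71/10) = 2.34963
T_e = (F − 1)·T₀ = (2.34963 − 1) × 290 = 391 K

391 K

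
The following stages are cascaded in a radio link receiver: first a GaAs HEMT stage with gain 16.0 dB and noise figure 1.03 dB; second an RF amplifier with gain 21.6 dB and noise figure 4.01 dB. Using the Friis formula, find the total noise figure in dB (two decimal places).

Convert to linear (a loss of L dB is a gain of −L dB): F_i = 10^(NF_i/10), G_i = 10^(G_i,dB/10)
  Stage 1: F_1 = 10^(1.03/10) = 1.268, G_1 = 10^(16.0/10) = 39.81
  Stage 2: F_2 = 10^(4.01/10) = 2.518, G_2 = 10^(21.6/10) = 144.5
Friis cascade:
  F = 1.268 + (2.518 − 1)/39.81 = 1.306
NF = 10 log₁₀(1.306) = 1.16 dB

1.16 dB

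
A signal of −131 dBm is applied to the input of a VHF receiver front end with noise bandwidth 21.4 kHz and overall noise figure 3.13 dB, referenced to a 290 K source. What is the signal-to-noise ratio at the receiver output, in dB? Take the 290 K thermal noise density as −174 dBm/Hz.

Noise floor: N = −174 + 10 log₁₀(B) + NF
10 log₁₀(2.14×10⁴) = 43.3 dB
N = −174 + 43.3 + 3.13 = −127.57 dBm
SNR = P_sig − N = −131 − (−127.57) = −3.43 dB → −3.4 dB

−3.4 dB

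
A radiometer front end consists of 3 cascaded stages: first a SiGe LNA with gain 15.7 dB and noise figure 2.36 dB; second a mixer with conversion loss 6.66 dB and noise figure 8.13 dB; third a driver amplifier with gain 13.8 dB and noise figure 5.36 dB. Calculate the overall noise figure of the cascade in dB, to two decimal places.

3.37 dB

Convert to linear (a loss of L dB is a gain of −L dB): F_i = 10^(NF_i/10), G_i = 10^(G_i,dB/10)
  Stage 1: F_1 = 10^(2.36/10) = 1.722, G_1 = 10^(15.7/10) = 37.15
  Stage 2: F_2 = 10^(8.13/10) = 6.501, G_2 = 10^(−6.66/10) = 0.2158
  Stage 3: F_3 = 10^(5.36/10) = 3.436, G_3 = 10^(13.8/10) = 23.99
Friis cascade:
  F = 1.722 + (6.501 − 1)/37.15 + (3.436 − 1)/8.017 = 2.174
NF = 10 log₁₀(2.174) = 3.37 dB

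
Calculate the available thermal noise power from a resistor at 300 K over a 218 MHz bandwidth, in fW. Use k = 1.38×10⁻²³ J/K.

P_n = kTB = 1.38×10⁻²³ × 300 × 2.18×10⁸ = 9.03×10⁻¹³ W = 903 fW

903 fW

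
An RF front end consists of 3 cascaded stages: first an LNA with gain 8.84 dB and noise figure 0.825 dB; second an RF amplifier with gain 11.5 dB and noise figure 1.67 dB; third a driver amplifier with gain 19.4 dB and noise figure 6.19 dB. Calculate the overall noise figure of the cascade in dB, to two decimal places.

Convert to linear (a loss of L dB is a gain of −L dB): F_i = 10^(NF_i/10), G_i = 10^(G_i,dB/10)
  Stage 1: F_1 = 10^(0.825/10) = 1.209, G_1 = 10^(8.84/10) = 7.656
  Stage 2: F_2 = 10^(1.67/10) = 1.469, G_2 = 10^(11.5/10) = 14.13
  Stage 3: F_3 = 10^(6.19/10) = 4.159, G_3 = 10^(19.4/10) = 87.10
Friis cascade:
  F = 1.209 + (1.469 − 1)/7.656 + (4.159 − 1)/108.1 = 1.300
NF = 10 log₁₀(1.300) = 1.14 dB

1.14 dB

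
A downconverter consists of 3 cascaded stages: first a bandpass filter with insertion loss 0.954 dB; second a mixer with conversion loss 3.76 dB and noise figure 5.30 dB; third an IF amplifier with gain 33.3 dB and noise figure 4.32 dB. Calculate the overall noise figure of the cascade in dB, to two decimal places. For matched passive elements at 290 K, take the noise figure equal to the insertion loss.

9.67 dB

Convert to linear (a loss of L dB is a gain of −L dB): F_i = 10^(NF_i/10), G_i = 10^(G_i,dB/10)
  Stage 1: F_1 = 10^(0.954/10) = 1.246, G_1 = 10^(−0.954/10) = 0.8028
  Stage 2: F_2 = 10^(5.30/10) = 3.388, G_2 = 10^(−3.76/10) = 0.4207
  Stage 3: F_3 = 10^(4.32/10) = 2.704, G_3 = 10^(33.3/10) = 2138
Friis cascade:
  F = 1.246 + (3.388 − 1)/0.8028 + (2.704 − 1)/0.3378 = 9.266
NF = 10 log₁₀(9.266) = 9.67 dB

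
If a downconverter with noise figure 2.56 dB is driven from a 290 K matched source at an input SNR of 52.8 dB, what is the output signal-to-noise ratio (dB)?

50.24 dB

By definition F = SNR_in/SNR_out, so in dB: SNR_out = SNR_in − NF
SNR_out = 52.8 − 2.56 = 50.24 dB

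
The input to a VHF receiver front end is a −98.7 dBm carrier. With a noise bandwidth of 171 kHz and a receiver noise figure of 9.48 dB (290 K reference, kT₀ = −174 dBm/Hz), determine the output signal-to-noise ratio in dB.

13.5 dB

Noise floor: N = −174 + 10 log₁₀(B) + NF
10 log₁₀(1.71×10⁵) = 52.33 dB
N = −174 + 52.33 + 9.48 = −112.19 dBm
SNR = P_sig − N = −98.7 − (−112.19) = 13.49 dB → 13.5 dB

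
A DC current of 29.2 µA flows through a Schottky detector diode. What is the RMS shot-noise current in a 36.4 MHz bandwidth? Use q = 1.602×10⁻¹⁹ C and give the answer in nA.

I_n = √(2qI·B)
2qI·B = 2 × 1.602×10⁻¹⁹ × 2.92×10⁻⁵ × 3.64×10⁷ = 3.41×10⁻¹⁶ A²
I_n = √(3.41×10⁻¹⁶) = 1.85×10⁻⁸ A = 18.5 nA

18.5 nA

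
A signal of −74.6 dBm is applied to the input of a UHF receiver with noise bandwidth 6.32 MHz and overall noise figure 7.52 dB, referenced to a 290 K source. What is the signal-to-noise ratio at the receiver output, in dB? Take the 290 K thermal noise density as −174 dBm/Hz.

Noise floor: N = −174 + 10 log₁₀(B) + NF
10 log₁₀(6.32×10⁶) = 68.01 dB
N = −174 + 68.01 + 7.52 = −98.47 dBm
SNR = P_sig − N = −74.6 − (−98.47) = 23.87 dB → 23.9 dB

23.9 dB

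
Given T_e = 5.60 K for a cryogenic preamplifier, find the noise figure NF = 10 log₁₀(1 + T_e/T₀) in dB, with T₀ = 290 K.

0.083 dB

F = 1 + T_e/T₀ = 1 + 5.60/290 = 1.01931
NF = 10 log₁₀(1.01931) = 0.083 dB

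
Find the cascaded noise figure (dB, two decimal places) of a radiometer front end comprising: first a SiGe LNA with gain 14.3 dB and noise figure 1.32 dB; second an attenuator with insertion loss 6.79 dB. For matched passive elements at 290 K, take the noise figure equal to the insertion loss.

1.75 dB

Convert to linear (a loss of L dB is a gain of −L dB): F_i = 10^(NF_i/10), G_i = 10^(G_i,dB/10)
  Stage 1: F_1 = 10^(1.32/10) = 1.355, G_1 = 10^(14.3/10) = 26.92
  Stage 2: F_2 = 10^(6.79/10) = 4.775, G_2 = 10^(−6.79/10) = 0.2094
Friis cascade:
  F = 1.355 + (4.775 − 1)/26.92 = 1.495
NF = 10 log₁₀(1.495) = 1.75 dB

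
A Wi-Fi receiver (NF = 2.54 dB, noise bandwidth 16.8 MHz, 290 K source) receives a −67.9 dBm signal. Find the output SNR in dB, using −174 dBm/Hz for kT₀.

31.3 dB

Noise floor: N = −174 + 10 log₁₀(B) + NF
10 log₁₀(1.68×10⁷) = 72.25 dB
N = −174 + 72.25 + 2.54 = −99.21 dBm
SNR = P_sig − N = −67.9 − (−99.21) = 31.31 dB → 31.3 dB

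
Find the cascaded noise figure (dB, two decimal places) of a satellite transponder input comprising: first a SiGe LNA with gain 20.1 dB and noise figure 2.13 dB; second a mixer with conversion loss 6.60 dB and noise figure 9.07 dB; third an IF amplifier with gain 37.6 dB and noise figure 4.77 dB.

2.53 dB

Convert to linear (a loss of L dB is a gain of −L dB): F_i = 10^(NF_i/10), G_i = 10^(G_i,dB/10)
  Stage 1: F_1 = 10^(2.13/10) = 1.633, G_1 = 10^(20.1/10) = 102.3
  Stage 2: F_2 = 10^(9.07/10) = 8.072, G_2 = 10^(−6.60/10) = 0.2188
  Stage 3: F_3 = 10^(4.77/10) = 2.999, G_3 = 10^(37.6/10) = 5754
Friis cascade:
  F = 1.633 + (8.072 − 1)/102.3 + (2.999 − 1)/22.39 = 1.791
NF = 10 log₁₀(1.791) = 2.53 dB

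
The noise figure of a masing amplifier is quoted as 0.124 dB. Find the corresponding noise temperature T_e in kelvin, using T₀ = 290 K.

8.40 K

F = 10^(0.124/10) = 1.02896
T_e = (F − 1)·T₀ = (1.02896 − 1) × 290 = 8.40 K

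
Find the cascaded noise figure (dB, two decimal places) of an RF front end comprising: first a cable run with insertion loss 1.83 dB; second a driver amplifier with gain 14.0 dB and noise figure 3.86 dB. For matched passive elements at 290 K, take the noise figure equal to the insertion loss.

Convert to linear (a loss of L dB is a gain of −L dB): F_i = 10^(NF_i/10), G_i = 10^(G_i,dB/10)
  Stage 1: F_1 = 10^(1.83/10) = 1.524, G_1 = 10^(−1.83/10) = 0.6561
  Stage 2: F_2 = 10^(3.86/10) = 2.432, G_2 = 10^(14.0/10) = 25.12
Friis cascade:
  F = 1.524 + (2.432 − 1)/0.6561 = 3.707
NF = 10 log₁₀(3.707) = 5.69 dB

5.69 dB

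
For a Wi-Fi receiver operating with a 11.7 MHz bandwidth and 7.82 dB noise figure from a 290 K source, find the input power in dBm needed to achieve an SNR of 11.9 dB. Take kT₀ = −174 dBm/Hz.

−83.6 dBm

Sensitivity = −174 + 10 log₁₀(B) + NF + SNR_min
= −174 + 70.68 + 7.82 + 11.9
= −83.60 dBm → −83.6 dBm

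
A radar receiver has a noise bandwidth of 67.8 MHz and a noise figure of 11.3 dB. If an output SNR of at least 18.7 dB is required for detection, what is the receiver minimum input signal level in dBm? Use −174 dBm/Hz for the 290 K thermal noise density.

−65.7 dBm

Sensitivity = −174 + 10 log₁₀(B) + NF + SNR_min
= −174 + 78.31 + 11.3 + 18.7
= −65.69 dBm → −65.7 dBm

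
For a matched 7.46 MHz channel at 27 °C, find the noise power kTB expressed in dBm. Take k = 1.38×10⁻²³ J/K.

−105.1 dBm

T = 27 °C + 273.15 = 300.15 K
P_n = kTB = 1.38×10⁻²³ × 300.15 × 7.46×10⁶ = 3.09×10⁻¹⁴ W
In dBm: 10 log₁₀(3.09×10⁻¹⁴ / 10⁻³) = −105.1 dBm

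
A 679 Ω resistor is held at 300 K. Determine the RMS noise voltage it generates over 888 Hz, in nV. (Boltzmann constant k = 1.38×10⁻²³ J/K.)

99.9 nV

V_n = √(4kTRB)
4kTRB = 4 × 1.38×10⁻²³ × 300 × 6.79×10² × 8.88×10² = 9.98×10⁻¹⁵ V²
V_n = √(9.98×10⁻¹⁵) = 9.99×10⁻⁸ V = 99.9 nV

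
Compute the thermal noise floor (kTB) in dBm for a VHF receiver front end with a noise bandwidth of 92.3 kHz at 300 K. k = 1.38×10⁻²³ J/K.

P_n = kTB = 1.38×10⁻²³ × 300 × 9.23×10⁴ = 3.82×10⁻¹⁶ W
In dBm: 10 log₁₀(3.82×10⁻¹⁶ / 10⁻³) = −124.2 dBm

−124.2 dBm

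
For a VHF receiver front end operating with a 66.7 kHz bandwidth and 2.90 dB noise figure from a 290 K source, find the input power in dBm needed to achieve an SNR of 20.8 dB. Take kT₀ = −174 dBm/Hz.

−102.1 dBm

Sensitivity = −174 + 10 log₁₀(B) + NF + SNR_min
= −174 + 48.24 + 2.90 + 20.8
= −102.06 dBm → −102.1 dBm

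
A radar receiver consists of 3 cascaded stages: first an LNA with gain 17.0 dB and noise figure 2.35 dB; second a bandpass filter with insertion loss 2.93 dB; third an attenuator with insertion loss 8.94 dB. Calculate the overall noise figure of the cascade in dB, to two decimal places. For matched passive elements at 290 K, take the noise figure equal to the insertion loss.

3.02 dB

Convert to linear (a loss of L dB is a gain of −L dB): F_i = 10^(NF_i/10), G_i = 10^(G_i,dB/10)
  Stage 1: F_1 = 10^(2.35/10) = 1.718, G_1 = 10^(17.0/10) = 50.12
  Stage 2: F_2 = 10^(2.93/10) = 1.963, G_2 = 10^(−2.93/10) = 0.5093
  Stage 3: F_3 = 10^(8.94/10) = 7.834, G_3 = 10^(−8.94/10) = 0.1276
Friis cascade:
  F = 1.718 + (1.963 − 1)/50.12 + (7.834 − 1)/25.53 = 2.005
NF = 10 log₁₀(2.005) = 3.02 dB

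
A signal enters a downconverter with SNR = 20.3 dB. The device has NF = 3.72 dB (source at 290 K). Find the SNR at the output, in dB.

By definition F = SNR_in/SNR_out, so in dB: SNR_out = SNR_in − NF
SNR_out = 20.3 − 3.72 = 16.58 dB

16.58 dB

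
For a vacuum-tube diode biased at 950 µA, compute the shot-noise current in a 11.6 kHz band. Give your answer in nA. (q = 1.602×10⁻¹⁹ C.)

I_n = √(2qI·B)
2qI·B = 2 × 1.602×10⁻¹⁹ × 9.50×10⁻⁴ × 1.16×10⁴ = 3.53×10⁻¹⁸ A²
I_n = √(3.53×10⁻¹⁸) = 1.88×10⁻⁹ A = 1.88 nA

1.88 nA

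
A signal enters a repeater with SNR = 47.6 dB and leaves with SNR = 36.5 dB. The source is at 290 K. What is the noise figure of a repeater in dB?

NF (dB) = SNR_in(dB) − SNR_out(dB) when the source is at T₀
NF = 47.6 − 36.5 = 11.1 dB

11.1 dB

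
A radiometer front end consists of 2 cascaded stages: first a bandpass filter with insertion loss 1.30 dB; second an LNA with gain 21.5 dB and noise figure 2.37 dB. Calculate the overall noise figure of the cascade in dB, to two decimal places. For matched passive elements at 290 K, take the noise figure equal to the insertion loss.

Convert to linear (a loss of L dB is a gain of −L dB): F_i = 10^(NF_i/10), G_i = 10^(G_i,dB/10)
  Stage 1: F_1 = 10^(1.30/10) = 1.349, G_1 = 10^(−1.30/10) = 0.7413
  Stage 2: F_2 = 10^(2.37/10) = 1.726, G_2 = 10^(21.5/10) = 141.3
Friis cascade:
  F = 1.349 + (1.726 − 1)/0.7413 = 2.328
NF = 10 log₁₀(2.328) = 3.67 dB

3.67 dB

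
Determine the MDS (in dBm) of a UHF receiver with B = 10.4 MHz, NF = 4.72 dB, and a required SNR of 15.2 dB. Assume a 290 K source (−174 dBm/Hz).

−83.9 dBm

Sensitivity = −174 + 10 log₁₀(B) + NF + SNR_min
= −174 + 70.17 + 4.72 + 15.2
= −83.91 dBm → −83.9 dBm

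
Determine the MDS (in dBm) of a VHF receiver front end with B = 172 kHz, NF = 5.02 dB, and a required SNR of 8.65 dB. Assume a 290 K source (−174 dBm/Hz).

Sensitivity = −174 + 10 log₁₀(B) + NF + SNR_min
= −174 + 52.36 + 5.02 + 8.65
= −107.97 dBm → −108.0 dBm

−108.0 dBm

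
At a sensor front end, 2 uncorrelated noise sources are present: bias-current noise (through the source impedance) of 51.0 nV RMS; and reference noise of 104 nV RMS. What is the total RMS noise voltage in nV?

Uncorrelated sources add in power (mean-square): V_tot = √(ΣV_i²)
V_tot = √[(5.10×10⁻⁸)² + (1.04×10⁻⁷)²] = 1.16×10⁻⁷ V = 116 nV

116 nV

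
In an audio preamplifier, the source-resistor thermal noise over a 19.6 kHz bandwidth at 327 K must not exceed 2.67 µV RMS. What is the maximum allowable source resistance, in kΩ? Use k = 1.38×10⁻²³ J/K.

Johnson–Nyquist: V_n = √(4kTRB) ⇒ R = V_n² / (4kTB)
4kTB = 4 × 1.38×10⁻²³ × 327 × 1.96×10⁴ = 3.54×10⁻¹⁶
R = (2.67×10⁻⁶)² / 3.54×10⁻¹⁶ = 2.02×10⁴ Ω = 20.2 kΩ

20.2 kΩ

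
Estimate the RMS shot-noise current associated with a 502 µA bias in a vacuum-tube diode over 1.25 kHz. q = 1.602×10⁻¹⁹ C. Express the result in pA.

448 pA

I_n = √(2qI·B)
2qI·B = 2 × 1.602×10⁻¹⁹ × 5.02×10⁻⁴ × 1.25×10³ = 2.01×10⁻¹⁹ A²
I_n = √(2.01×10⁻¹⁹) = 4.48×10⁻¹⁰ A = 448 pA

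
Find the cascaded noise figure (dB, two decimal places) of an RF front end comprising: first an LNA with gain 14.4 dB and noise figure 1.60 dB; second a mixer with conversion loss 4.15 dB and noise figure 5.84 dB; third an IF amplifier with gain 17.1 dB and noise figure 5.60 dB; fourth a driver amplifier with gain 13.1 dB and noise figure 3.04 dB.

2.55 dB

Convert to linear (a loss of L dB is a gain of −L dB): F_i = 10^(NF_i/10), G_i = 10^(G_i,dB/10)
  Stage 1: F_1 = 10^(1.60/10) = 1.445, G_1 = 10^(14.4/10) = 27.54
  Stage 2: F_2 = 10^(5.84/10) = 3.837, G_2 = 10^(−4.15/10) = 0.3846
  Stage 3: F_3 = 10^(5.60/10) = 3.631, G_3 = 10^(17.1/10) = 51.29
  Stage 4: F_4 = 10^(3.04/10) = 2.014, G_4 = 10^(13.1/10) = 20.42
Friis cascade:
  F = 1.445 + (3.837 − 1)/27.54 + (3.631 − 1)/10.59 + (2.014 − 1)/543.3 = 1.799
NF = 10 log₁₀(1.799) = 2.55 dB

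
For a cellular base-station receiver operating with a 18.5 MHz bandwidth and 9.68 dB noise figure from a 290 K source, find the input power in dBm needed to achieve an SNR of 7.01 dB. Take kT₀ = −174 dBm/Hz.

−84.6 dBm

Sensitivity = −174 + 10 log₁₀(B) + NF + SNR_min
= −174 + 72.67 + 9.68 + 7.01
= −84.64 dBm → −84.6 dBm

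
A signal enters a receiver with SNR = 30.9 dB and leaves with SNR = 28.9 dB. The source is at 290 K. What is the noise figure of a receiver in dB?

2.0 dB

NF (dB) = SNR_in(dB) − SNR_out(dB) when the source is at T₀
NF = 30.9 − 28.9 = 2.0 dB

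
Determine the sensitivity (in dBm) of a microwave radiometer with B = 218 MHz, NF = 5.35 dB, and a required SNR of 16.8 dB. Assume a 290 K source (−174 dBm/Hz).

Sensitivity = −174 + 10 log₁₀(B) + NF + SNR_min
= −174 + 83.38 + 5.35 + 16.8
= −68.47 dBm → −68.5 dBm

−68.5 dBm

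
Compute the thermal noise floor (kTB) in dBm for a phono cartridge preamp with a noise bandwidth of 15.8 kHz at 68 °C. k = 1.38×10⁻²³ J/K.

T = 68 °C + 273.15 = 341.15 K
P_n = kTB = 1.38×10⁻²³ × 341.15 × 1.58×10⁴ = 7.44×10⁻¹⁷ W
In dBm: 10 log₁₀(7.44×10⁻¹⁷ / 10⁻³) = −131.3 dBm

−131.3 dBm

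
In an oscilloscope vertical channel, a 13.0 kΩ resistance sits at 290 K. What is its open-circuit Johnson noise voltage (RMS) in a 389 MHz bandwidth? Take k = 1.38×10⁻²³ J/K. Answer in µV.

V_n = √(4kTRB)
4kTRB = 4 × 1.38×10⁻²³ × 290 × 1.30×10⁴ × 3.89×10⁸ = 8.10×10⁻⁸ V²
V_n = √(8.10×10⁻⁸) = 2.85×10⁻⁴ V = 285 µV

285 µV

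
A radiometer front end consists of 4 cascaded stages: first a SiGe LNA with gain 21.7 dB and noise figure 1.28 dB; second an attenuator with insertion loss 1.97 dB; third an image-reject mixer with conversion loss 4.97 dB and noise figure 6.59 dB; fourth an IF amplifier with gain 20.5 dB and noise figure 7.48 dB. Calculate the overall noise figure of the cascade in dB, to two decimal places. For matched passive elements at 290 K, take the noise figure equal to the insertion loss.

1.87 dB

Convert to linear (a loss of L dB is a gain of −L dB): F_i = 10^(NF_i/10), G_i = 10^(G_i,dB/10)
  Stage 1: F_1 = 10^(1.28/10) = 1.343, G_1 = 10^(21.7/10) = 147.9
  Stage 2: F_2 = 10^(1.97/10) = 1.574, G_2 = 10^(−1.97/10) = 0.6353
  Stage 3: F_3 = 10^(6.59/10) = 4.560, G_3 = 10^(−4.97/10) = 0.3184
  Stage 4: F_4 = 10^(7.48/10) = 5.598, G_4 = 10^(20.5/10) = 112.2
Friis cascade:
  F = 1.343 + (1.574 − 1)/147.9 + (4.560 − 1)/93.97 + (5.598 − 1)/29.92 = 1.538
NF = 10 log₁₀(1.538) = 1.87 dB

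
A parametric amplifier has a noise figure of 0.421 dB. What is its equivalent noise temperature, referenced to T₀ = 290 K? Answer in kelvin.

F = 10^(0.421/10) = 1.10179
T_e = (F − 1)·T₀ = (1.10179 − 1) × 290 = 29.5 K

29.5 K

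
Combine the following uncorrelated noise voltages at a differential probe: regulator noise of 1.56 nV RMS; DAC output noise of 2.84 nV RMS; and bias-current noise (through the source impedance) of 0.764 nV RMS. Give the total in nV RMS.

3.33 nV

Uncorrelated sources add in power (mean-square): V_tot = √(ΣV_i²)
V_tot = √[(1.56×10⁻⁹)² + (2.84×10⁻⁹)² + (7.64×10⁻¹⁰)²] = 3.33×10⁻⁹ V = 3.33 nV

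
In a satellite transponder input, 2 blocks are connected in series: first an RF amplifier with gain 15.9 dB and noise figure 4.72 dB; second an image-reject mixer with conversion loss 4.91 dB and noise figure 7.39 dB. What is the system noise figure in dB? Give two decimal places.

4.89 dB

Convert to linear (a loss of L dB is a gain of −L dB): F_i = 10^(NF_i/10), G_i = 10^(G_i,dB/10)
  Stage 1: F_1 = 10^(4.72/10) = 2.965, G_1 = 10^(15.9/10) = 38.90
  Stage 2: F_2 = 10^(7.39/10) = 5.483, G_2 = 10^(−4.91/10) = 0.3228
Friis cascade:
  F = 2.965 + (5.483 − 1)/38.90 = 3.080
NF = 10 log₁₀(3.080) = 4.89 dB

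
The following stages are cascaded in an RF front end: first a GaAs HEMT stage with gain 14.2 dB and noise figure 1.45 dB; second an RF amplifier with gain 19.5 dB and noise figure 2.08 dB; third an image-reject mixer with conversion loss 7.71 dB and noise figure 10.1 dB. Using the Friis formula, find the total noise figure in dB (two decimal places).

Convert to linear (a loss of L dB is a gain of −L dB): F_i = 10^(NF_i/10), G_i = 10^(G_i,dB/10)
  Stage 1: F_1 = 10^(1.45/10) = 1.396, G_1 = 10^(14.2/10) = 26.30
  Stage 2: F_2 = 10^(2.08/10) = 1.614, G_2 = 10^(19.5/10) = 89.13
  Stage 3: F_3 = 10^(10.1/10) = 10.23, G_3 = 10^(−7.71/10) = 0.1694
Friis cascade:
  F = 1.396 + (1.614 − 1)/26.30 + (10.23 − 1)/2344 = 1.424
NF = 10 log₁₀(1.424) = 1.53 dB

1.53 dB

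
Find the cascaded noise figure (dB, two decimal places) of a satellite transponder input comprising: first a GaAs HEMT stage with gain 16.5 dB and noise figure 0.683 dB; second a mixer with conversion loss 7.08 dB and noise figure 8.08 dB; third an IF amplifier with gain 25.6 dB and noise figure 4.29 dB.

1.72 dB

Convert to linear (a loss of L dB is a gain of −L dB): F_i = 10^(NF_i/10), G_i = 10^(G_i,dB/10)
  Stage 1: F_1 = 10^(0.683/10) = 1.170, G_1 = 10^(16.5/10) = 44.67
  Stage 2: F_2 = 10^(8.08/10) = 6.427, G_2 = 10^(−7.08/10) = 0.1959
  Stage 3: F_3 = 10^(4.29/10) = 2.685, G_3 = 10^(25.6/10) = 363.1
Friis cascade:
  F = 1.170 + (6.427 − 1)/44.67 + (2.685 − 1)/8.750 = 1.484
NF = 10 log₁₀(1.484) = 1.72 dB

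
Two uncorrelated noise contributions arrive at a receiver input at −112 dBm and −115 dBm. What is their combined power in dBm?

Convert to linear, add, convert back:
P₁ = 6.31×10⁻¹⁵ W, P₂ = 3.16×10⁻¹⁵ W
P_tot = 9.47×10⁻¹⁵ W → 10 log₁₀(P_tot / 10⁻³) = −110.2 dBm

−110.2 dBm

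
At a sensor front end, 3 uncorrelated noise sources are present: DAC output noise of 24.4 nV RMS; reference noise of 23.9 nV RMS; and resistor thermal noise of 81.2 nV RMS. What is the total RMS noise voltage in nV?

88.1 nV

Uncorrelated sources add in power (mean-square): V_tot = √(ΣV_i²)
V_tot = √[(2.44×10⁻⁸)² + (2.39×10⁻⁸)² + (8.12×10⁻⁸)²] = 8.81×10⁻⁸ V = 88.1 nV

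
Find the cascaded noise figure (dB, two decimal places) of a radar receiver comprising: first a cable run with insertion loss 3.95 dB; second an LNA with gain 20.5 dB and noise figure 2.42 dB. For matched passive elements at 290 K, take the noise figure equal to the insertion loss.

6.37 dB

Convert to linear (a loss of L dB is a gain of −L dB): F_i = 10^(NF_i/10), G_i = 10^(G_i,dB/10)
  Stage 1: F_1 = 10^(3.95/10) = 2.483, G_1 = 10^(−3.95/10) = 0.4027
  Stage 2: F_2 = 10^(2.42/10) = 1.746, G_2 = 10^(20.5/10) = 112.2
Friis cascade:
  F = 2.483 + (1.746 − 1)/0.4027 = 4.335
NF = 10 log₁₀(4.335) = 6.37 dB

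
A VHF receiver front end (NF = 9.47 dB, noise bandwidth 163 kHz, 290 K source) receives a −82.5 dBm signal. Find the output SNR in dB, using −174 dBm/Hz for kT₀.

Noise floor: N = −174 + 10 log₁₀(B) + NF
10 log₁₀(1.63×10⁵) = 52.12 dB
N = −174 + 52.12 + 9.47 = −112.41 dBm
SNR = P_sig − N = −82.5 − (−112.41) = 29.91 dB → 29.9 dB

29.9 dB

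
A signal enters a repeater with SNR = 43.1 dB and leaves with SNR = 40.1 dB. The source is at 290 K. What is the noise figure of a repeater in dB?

3.0 dB

NF (dB) = SNR_in(dB) − SNR_out(dB) when the source is at T₀
NF = 43.1 − 40.1 = 3.0 dB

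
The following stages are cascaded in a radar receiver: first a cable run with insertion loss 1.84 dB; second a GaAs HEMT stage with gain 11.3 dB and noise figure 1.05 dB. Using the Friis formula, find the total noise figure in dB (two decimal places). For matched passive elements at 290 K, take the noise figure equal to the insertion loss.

2.89 dB

Convert to linear (a loss of L dB is a gain of −L dB): F_i = 10^(NF_i/10), G_i = 10^(G_i,dB/10)
  Stage 1: F_1 = 10^(1.84/10) = 1.528, G_1 = 10^(−1.84/10) = 0.6546
  Stage 2: F_2 = 10^(1.05/10) = 1.274, G_2 = 10^(11.3/10) = 13.49
Friis cascade:
  F = 1.528 + (1.274 − 1)/0.6546 = 1.945
NF = 10 log₁₀(1.945) = 2.89 dB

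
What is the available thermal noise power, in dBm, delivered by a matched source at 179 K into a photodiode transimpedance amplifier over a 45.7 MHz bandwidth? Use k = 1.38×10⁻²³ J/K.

P_n = kTB = 1.38×10⁻²³ × 179 × 4.57×10⁷ = 1.13×10⁻¹³ W
In dBm: 10 log₁₀(1.13×10⁻¹³ / 10⁻³) = −99.5 dBm

−99.5 dBm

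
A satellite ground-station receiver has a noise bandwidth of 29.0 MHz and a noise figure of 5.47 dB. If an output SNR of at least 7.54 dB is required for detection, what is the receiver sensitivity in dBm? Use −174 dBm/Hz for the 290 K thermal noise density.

Sensitivity = −174 + 10 log₁₀(B) + NF + SNR_min
= −174 + 74.62 + 5.47 + 7.54
= −86.37 dBm → −86.4 dBm

−86.4 dBm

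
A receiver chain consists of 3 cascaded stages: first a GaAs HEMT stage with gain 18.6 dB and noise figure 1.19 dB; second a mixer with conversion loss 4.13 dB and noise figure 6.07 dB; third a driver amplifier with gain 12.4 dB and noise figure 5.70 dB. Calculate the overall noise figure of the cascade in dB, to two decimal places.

Convert to linear (a loss of L dB is a gain of −L dB): F_i = 10^(NF_i/10), G_i = 10^(G_i,dB/10)
  Stage 1: F_1 = 10^(1.19/10) = 1.315, G_1 = 10^(18.6/10) = 72.44
  Stage 2: F_2 = 10^(6.07/10) = 4.046, G_2 = 10^(−4.13/10) = 0.3864
  Stage 3: F_3 = 10^(5.70/10) = 3.715, G_3 = 10^(12.4/10) = 17.38
Friis cascade:
  F = 1.315 + (4.046 − 1)/72.44 + (3.715 − 1)/27.99 = 1.454
NF = 10 log₁₀(1.454) = 1.63 dB

1.63 dB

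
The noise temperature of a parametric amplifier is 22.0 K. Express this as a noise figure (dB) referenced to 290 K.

0.318 dB

F = 1 + T_e/T₀ = 1 + 22.0/290 = 1.07586
NF = 10 log₁₀(1.07586) = 0.318 dB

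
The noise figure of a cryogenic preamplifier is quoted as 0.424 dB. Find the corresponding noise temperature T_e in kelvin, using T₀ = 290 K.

F = 10^(0.424/10) = 1.10255
T_e = (F − 1)·T₀ = (1.10255 − 1) × 290 = 29.7 K

29.7 K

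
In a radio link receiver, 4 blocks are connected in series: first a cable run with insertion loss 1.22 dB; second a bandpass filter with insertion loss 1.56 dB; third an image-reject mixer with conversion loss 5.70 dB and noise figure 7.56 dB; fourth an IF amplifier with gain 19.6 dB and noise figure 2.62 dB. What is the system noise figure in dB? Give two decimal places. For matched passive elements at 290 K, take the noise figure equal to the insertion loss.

Convert to linear (a loss of L dB is a gain of −L dB): F_i = 10^(NF_i/10), G_i = 10^(G_i,dB/10)
  Stage 1: F_1 = 10^(1.22/10) = 1.324, G_1 = 10^(−1.22/10) = 0.7551
  Stage 2: F_2 = 10^(1.56/10) = 1.432, G_2 = 10^(−1.56/10) = 0.6982
  Stage 3: F_3 = 10^(7.56/10) = 5.702, G_3 = 10^(−5.70/10) = 0.2692
  Stage 4: F_4 = 10^(2.62/10) = 1.828, G_4 = 10^(19.6/10) = 91.20
Friis cascade:
  F = 1.324 + (1.432 − 1)/0.7551 + (5.702 − 1)/0.5272 + (1.828 − 1)/0.1419 = 16.65
NF = 10 log₁₀(16.65) = 12.21 dB

12.21 dB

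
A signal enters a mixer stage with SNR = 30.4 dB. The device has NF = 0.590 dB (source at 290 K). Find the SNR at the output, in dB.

By definition F = SNR_in/SNR_out, so in dB: SNR_out = SNR_in − NF
SNR_out = 30.4 − 0.590 = 29.810 dB

29.810 dB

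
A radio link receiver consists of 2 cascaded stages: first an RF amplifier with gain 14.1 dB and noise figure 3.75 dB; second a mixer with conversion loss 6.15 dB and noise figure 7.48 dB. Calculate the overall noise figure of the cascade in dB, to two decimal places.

Convert to linear (a loss of L dB is a gain of −L dB): F_i = 10^(NF_i/10), G_i = 10^(G_i,dB/10)
  Stage 1: F_1 = 10^(3.75/10) = 2.371, G_1 = 10^(14.1/10) = 25.70
  Stage 2: F_2 = 10^(7.48/10) = 5.598, G_2 = 10^(−6.15/10) = 0.2427
Friis cascade:
  F = 2.371 + (5.598 − 1)/25.70 = 2.550
NF = 10 log₁₀(2.550) = 4.07 dB

4.07 dB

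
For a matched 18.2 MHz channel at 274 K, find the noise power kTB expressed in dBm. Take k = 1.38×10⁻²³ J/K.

−101.6 dBm

P_n = kTB = 1.38×10⁻²³ × 274 × 1.82×10⁷ = 6.88×10⁻¹⁴ W
In dBm: 10 log₁₀(6.88×10⁻¹⁴ / 10⁻³) = −101.6 dBm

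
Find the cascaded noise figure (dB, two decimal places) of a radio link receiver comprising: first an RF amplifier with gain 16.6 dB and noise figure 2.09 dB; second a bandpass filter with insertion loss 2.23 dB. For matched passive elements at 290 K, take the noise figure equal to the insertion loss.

Convert to linear (a loss of L dB is a gain of −L dB): F_i = 10^(NF_i/10), G_i = 10^(G_i,dB/10)
  Stage 1: F_1 = 10^(2.09/10) = 1.618, G_1 = 10^(16.6/10) = 45.71
  Stage 2: F_2 = 10^(2.23/10) = 1.671, G_2 = 10^(−2.23/10) = 0.5984
Friis cascade:
  F = 1.618 + (1.671 − 1)/45.71 = 1.633
NF = 10 log₁₀(1.633) = 2.13 dB

2.13 dB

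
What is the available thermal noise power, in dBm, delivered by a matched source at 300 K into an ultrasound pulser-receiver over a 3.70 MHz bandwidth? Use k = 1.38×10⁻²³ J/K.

P_n = kTB = 1.38×10⁻²³ × 300 × 3.70×10⁶ = 1.53×10⁻¹⁴ W
In dBm: 10 log₁₀(1.53×10⁻¹⁴ / 10⁻³) = −108.1 dBm

−108.1 dBm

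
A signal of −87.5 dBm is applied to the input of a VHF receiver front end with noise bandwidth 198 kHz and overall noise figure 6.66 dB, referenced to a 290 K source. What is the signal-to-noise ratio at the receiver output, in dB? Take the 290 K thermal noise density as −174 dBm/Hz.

26.9 dB

Noise floor: N = −174 + 10 log₁₀(B) + NF
10 log₁₀(1.98×10⁵) = 52.97 dB
N = −174 + 52.97 + 6.66 = −114.37 dBm
SNR = P_sig − N = −87.5 − (−114.37) = 26.87 dB → 26.9 dB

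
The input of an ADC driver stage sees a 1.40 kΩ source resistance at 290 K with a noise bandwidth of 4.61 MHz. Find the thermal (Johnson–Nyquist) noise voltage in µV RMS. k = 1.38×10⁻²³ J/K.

V_n = √(4kTRB)
4kTRB = 4 × 1.38×10⁻²³ × 290 × 1.40×10³ × 4.61×10⁶ = 1.03×10⁻¹⁰ V²
V_n = √(1.03×10⁻¹⁰) = 1.02×10⁻⁵ V = 10.2 µV

10.2 µV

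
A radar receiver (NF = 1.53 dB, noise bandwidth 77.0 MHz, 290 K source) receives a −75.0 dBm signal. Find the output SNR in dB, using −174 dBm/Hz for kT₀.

18.6 dB

Noise floor: N = −174 + 10 log₁₀(B) + NF
10 log₁₀(7.70×10⁷) = 78.86 dB
N = −174 + 78.86 + 1.53 = −93.61 dBm
SNR = P_sig − N = −75.0 − (−93.61) = 18.61 dB → 18.6 dB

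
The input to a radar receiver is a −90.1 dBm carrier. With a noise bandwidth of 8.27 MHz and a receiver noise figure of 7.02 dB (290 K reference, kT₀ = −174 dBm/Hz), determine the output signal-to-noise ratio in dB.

Noise floor: N = −174 + 10 log₁₀(B) + NF
10 log₁₀(8.27×10⁶) = 69.18 dB
N = −174 + 69.18 + 7.02 = −97.80 dBm
SNR = P_sig − N = −90.1 − (−97.80) = 7.70 dB → 7.7 dB

7.7 dB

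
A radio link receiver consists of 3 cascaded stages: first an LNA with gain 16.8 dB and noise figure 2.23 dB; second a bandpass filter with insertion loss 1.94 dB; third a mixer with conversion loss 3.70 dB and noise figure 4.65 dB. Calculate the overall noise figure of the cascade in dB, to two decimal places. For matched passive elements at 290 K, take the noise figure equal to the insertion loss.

2.42 dB

Convert to linear (a loss of L dB is a gain of −L dB): F_i = 10^(NF_i/10), G_i = 10^(G_i,dB/10)
  Stage 1: F_1 = 10^(2.23/10) = 1.671, G_1 = 10^(16.8/10) = 47.86
  Stage 2: F_2 = 10^(1.94/10) = 1.563, G_2 = 10^(−1.94/10) = 0.6397
  Stage 3: F_3 = 10^(4.65/10) = 2.917, G_3 = 10^(−3.70/10) = 0.4266
Friis cascade:
  F = 1.671 + (1.563 − 1)/47.86 + (2.917 − 1)/30.62 = 1.745
NF = 10 log₁₀(1.745) = 2.42 dB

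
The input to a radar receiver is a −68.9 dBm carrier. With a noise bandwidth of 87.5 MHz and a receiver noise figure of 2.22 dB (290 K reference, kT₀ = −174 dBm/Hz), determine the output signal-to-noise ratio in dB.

Noise floor: N = −174 + 10 log₁₀(B) + NF
10 log₁₀(8.75×10⁷) = 79.42 dB
N = −174 + 79.42 + 2.22 = −92.36 dBm
SNR = P_sig − N = −68.9 − (−92.36) = 23.46 dB → 23.5 dB

23.5 dB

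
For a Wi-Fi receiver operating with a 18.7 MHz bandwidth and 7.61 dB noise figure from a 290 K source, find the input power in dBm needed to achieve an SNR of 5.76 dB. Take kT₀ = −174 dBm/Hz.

Sensitivity = −174 + 10 log₁₀(B) + NF + SNR_min
= −174 + 72.72 + 7.61 + 5.76
= −87.91 dBm → −87.9 dBm

−87.9 dBm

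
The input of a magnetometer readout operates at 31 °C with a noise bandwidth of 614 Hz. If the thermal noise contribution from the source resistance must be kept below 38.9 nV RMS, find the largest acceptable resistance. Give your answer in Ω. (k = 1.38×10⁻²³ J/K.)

T = 31 °C + 273.15 = 304.15 K
Johnson–Nyquist: V_n = √(4kTRB) ⇒ R = V_n² / (4kTB)
4kTB = 4 × 1.38×10⁻²³ × 304.15 × 6.14×10² = 1.03×10⁻¹⁷
R = (3.89×10⁻⁸)² / 1.03×10⁻¹⁷ = 1.47×10² Ω = 147 Ω

147 Ω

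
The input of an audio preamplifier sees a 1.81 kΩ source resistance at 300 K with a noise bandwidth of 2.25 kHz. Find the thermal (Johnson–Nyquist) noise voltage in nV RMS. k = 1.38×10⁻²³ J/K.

260 nV

V_n = √(4kTRB)
4kTRB = 4 × 1.38×10⁻²³ × 300 × 1.81×10³ × 2.25×10³ = 6.74×10⁻¹⁴ V²
V_n = √(6.74×10⁻¹⁴) = 2.60×10⁻⁷ V = 260 nV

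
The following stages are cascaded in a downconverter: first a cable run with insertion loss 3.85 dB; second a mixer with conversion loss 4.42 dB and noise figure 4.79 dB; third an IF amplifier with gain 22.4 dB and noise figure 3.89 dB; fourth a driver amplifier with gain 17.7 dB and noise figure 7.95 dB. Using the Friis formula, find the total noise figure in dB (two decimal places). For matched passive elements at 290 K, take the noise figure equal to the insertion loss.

12.37 dB

Convert to linear (a loss of L dB is a gain of −L dB): F_i = 10^(NF_i/10), G_i = 10^(G_i,dB/10)
  Stage 1: F_1 = 10^(3.85/10) = 2.427, G_1 = 10^(−3.85/10) = 0.4121
  Stage 2: F_2 = 10^(4.79/10) = 3.013, G_2 = 10^(−4.42/10) = 0.3614
  Stage 3: F_3 = 10^(3.89/10) = 2.449, G_3 = 10^(22.4/10) = 173.8
  Stage 4: F_4 = 10^(7.95/10) = 6.237, G_4 = 10^(17.7/10) = 58.88
Friis cascade:
  F = 2.427 + (3.013 − 1)/0.4121 + (2.449 − 1)/0.1489 + (6.237 − 1)/25.88 = 17.24
NF = 10 log₁₀(17.24) = 12.37 dB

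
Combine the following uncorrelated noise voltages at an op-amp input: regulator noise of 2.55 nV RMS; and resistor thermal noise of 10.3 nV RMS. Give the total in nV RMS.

10.6 nV

Uncorrelated sources add in power (mean-square): V_tot = √(ΣV_i²)
V_tot = √[(2.55×10⁻⁹)² + (1.03×10⁻⁸)²] = 1.06×10⁻⁸ V = 10.6 nV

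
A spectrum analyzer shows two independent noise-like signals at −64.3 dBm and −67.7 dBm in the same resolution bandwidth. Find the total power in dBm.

−62.7 dBm

Convert to linear, add, convert back:
P₁ = 3.72×10⁻¹⁰ W, P₂ = 1.70×10⁻¹⁰ W
P_tot = 5.41×10⁻¹⁰ W → 10 log₁₀(P_tot / 10⁻³) = −62.7 dBm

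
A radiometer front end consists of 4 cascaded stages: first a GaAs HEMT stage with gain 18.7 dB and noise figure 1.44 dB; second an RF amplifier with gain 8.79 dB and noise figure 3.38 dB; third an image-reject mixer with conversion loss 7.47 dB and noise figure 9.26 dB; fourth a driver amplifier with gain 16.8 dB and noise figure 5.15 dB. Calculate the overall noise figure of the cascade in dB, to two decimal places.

1.60 dB

Convert to linear (a loss of L dB is a gain of −L dB): F_i = 10^(NF_i/10), G_i = 10^(G_i,dB/10)
  Stage 1: F_1 = 10^(1.44/10) = 1.393, G_1 = 10^(18.7/10) = 74.13
  Stage 2: F_2 = 10^(3.38/10) = 2.178, G_2 = 10^(8.79/10) = 7.568
  Stage 3: F_3 = 10^(9.26/10) = 8.433, G_3 = 10^(−7.47/10) = 0.1791
  Stage 4: F_4 = 10^(5.15/10) = 3.273, G_4 = 10^(16.8/10) = 47.86
Friis cascade:
  F = 1.393 + (2.178 − 1)/74.13 + (8.433 − 1)/561.0 + (3.273 − 1)/100.5 = 1.445
NF = 10 log₁₀(1.445) = 1.60 dB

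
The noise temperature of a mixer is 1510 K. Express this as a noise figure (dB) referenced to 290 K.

F = 1 + T_e/T₀ = 1 + 1510/290 = 6.2069
NF = 10 log₁₀(6.2069) = 7.93 dB

7.93 dB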